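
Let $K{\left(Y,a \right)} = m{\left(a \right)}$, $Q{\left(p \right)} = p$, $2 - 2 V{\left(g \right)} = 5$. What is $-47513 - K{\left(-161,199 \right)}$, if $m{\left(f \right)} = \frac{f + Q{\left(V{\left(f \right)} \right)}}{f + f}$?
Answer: $- \frac{37820743}{796} \approx -47514.0$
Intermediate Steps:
$V{\left(g \right)} = - \frac{3}{2}$ ($V{\left(g \right)} = 1 - \frac{5}{2} = - \frac{3}{2}$)
$m{\left(f \right)} = \frac{- \frac{3}{2} + f}{2 f}$ ($m{\left(f \right)} = \frac{f - \frac{3}{2}}{f + f} = \frac{- \frac{3}{2} + f}{2 f}$)
$K{\left(Y,a \right)} = \frac{-3 + 2 a}{4 a}$
$-47513 - K{\left(-161,199 \right)} = -47513 - \frac{-3 + 2 \cdot 199}{4 \cdot 199} = -47513 - \frac{1}{4} \cdot \frac{1}{199} \left(-3 + 398\right) = -47513 - \frac{1}{4} \cdot \frac{1}{199} \cdot 395 = -47513 - \frac{395}{796} = - \frac{37820743}{796}$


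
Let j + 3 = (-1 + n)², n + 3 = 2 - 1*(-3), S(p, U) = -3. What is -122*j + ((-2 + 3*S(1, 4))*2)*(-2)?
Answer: 288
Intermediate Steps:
n = 2 (n = -3 + (2 - 1*(-3)) = -3 + (2 + 3) = -3 + 5 = 2)
j = -2 (j = -3 + (-1 + 2)² = -3 + 1² = -3 + 1 = -2)
-122*j + ((-2 + 3*S(1, 4))*2)*(-2) = -122*(-2) + ((-2 + 3*(-3))*2)*(-2) = 244 + ((-2 - 9)*2)*(-2) = 244 - 11*2*(-2) = 244 - 22*(-2) = 244 + 44 = 288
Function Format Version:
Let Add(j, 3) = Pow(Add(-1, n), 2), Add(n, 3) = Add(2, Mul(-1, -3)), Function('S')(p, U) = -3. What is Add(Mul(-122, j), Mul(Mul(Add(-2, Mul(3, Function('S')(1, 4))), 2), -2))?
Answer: 288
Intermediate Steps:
n = 2 (n = Add(-3, Add(2, Mul(-1, -3))) = Add(-3, Add(2, 3)) = Add(-3, 5) = 2)
j = -2 (j = Add(-3, Pow(Add(-1, 2), 2)) = Add(-3, Pow(1, 2)) = Add(-3, 1) = -2)
Add(Mul(-122, j), Mul(Mul(Add(-2, Mul(3, Function('S')(1, 4))), 2), -2)) = Add(Mul(-122, -2), Mul(Mul(Add(-2, Mul(3, -3)), 2), -2)) = Add(244, Mul(Mul(Add(-2, -9), 2), -2)) = Add(244, Mul(Mul(-11, 2), -2)) = Add(244, Mul(-22, -2)) = Add(244, 44) = 288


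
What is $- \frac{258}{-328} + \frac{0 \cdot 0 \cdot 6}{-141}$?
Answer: $\frac{129}{164} \approx 0.78658$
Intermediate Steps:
$- \frac{258}{-328} + \frac{0 \cdot 0 \cdot 6}{-141} = \left(-258\right) \left(- \frac{1}{328}\right) + 0 \cdot 6 \left(- \frac{1}{141}\right) = \frac{129}{164} + 0 \left(- \frac{1}{141}\right) = \frac{129}{164} + 0 = \frac{129}{164}$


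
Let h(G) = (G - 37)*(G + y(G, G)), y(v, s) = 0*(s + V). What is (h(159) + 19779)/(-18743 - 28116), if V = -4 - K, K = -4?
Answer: -39177/46859 ≈ -0.83606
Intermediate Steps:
V = 0 (V = -4 - 1*(-4) = -4 + 4 = 0)
y(v, s) = 0 (y(v, s) = 0*(s + 0) = 0*s = 0)
h(G) = G*(-37 + G) (h(G) = (G - 37)*(G + 0) = (-37 + G)*G = G*(-37 + G))
(h(159) + 19779)/(-18743 - 28116) = (159*(-37 + 159) + 19779)/(-18743 - 28116) = (159*122 + 19779)/(-46859) = (19398 + 19779)*(-1/46859) = 39177*(-1/46859) = -39177/46859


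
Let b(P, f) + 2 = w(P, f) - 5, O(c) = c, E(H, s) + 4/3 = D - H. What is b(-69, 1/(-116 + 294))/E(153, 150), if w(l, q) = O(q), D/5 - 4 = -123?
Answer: 3735/400144 ≈ 0.0093341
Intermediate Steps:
D = -595 (D = 20 + 5*(-123) = 20 - 615 = -595)
E(H, s) = -1789/3 - H (E(H, s) = -4/3 + (-595 - H) = -1789/3 - H)
w(l, q) = q
b(P, f) = -7 + f (b(P, f) = -2 + (f - 5) = -2 + (-5 + f) = -7 + f)
b(-69, 1/(-116 + 294))/E(153, 150) = (-7 + 1/(-116 + 294))/(-1789/3 - 1*153) = (-7 + 1/178)/(-1789/3 - 153) = (-7 + 1/178)/(-2248/3) = -1245/178*(-3/2248) = 3735/400144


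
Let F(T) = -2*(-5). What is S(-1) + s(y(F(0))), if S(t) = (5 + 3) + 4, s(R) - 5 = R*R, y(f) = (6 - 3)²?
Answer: 98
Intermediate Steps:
F(T) = 10
y(f) = 9 (y(f) = 3² = 9)
s(R) = 5 + R² (s(R) = 5 + R*R = 5 + R²)
S(t) = 12 (S(t) = 8 + 4 = 12)
S(-1) + s(y(F(0))) = 12 + (5 + 9²) = 12 + (5 + 81) = 12 + 86 = 98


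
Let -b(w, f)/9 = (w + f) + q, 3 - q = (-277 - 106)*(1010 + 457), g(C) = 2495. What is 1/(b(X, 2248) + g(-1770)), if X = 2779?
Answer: -1/5099524 ≈ -1.9610e-7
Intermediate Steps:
q = 561864 (q = 3 - (-277 - 106)*(1010 + 457) = 3 - (-383)*1467 = 3 - 1*(-561861) = 3 + 561861 = 561864)
b(w, f) = -5056776 - 9*f - 9*w (b(w, f) = -9*((w + f) + 561864) = -9*((f + w) + 561864) = -9*(561864 + f + w) = -5056776 - 9*f - 9*w)
1/(b(X, 2248) + g(-1770)) = 1/((-5056776 - 9*2248 - 9*2779) + 2495) = 1/((-5056776 - 20232 - 25011) + 2495) = 1/(-5102019 + 2495) = 1/(-5099524) = -1/5099524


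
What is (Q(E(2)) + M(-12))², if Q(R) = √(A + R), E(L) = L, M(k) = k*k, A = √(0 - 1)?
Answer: (144 + √(2 + I))² ≈ 21157.0 + 99.95*I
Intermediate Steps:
A = I (A = √(-1) = I ≈ 1.0*I)
M(k) = k²
Q(R) = √(I + R)
(Q(E(2)) + M(-12))² = (√(I + 2) + (-12)²)² = (√(2 + I) + 144)² = (144 + √(2 + I))²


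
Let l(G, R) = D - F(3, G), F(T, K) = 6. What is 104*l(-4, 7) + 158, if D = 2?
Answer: -258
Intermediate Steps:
l(G, R) = -4 (l(G, R) = 2 - 1*6 = 2 - 6 = -4)
104*l(-4, 7) + 158 = 104*(-4) + 158 = -416 + 158 = -258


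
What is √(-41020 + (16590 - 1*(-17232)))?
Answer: I*√7198 ≈ 84.841*I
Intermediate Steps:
√(-41020 + (16590 - 1*(-17232))) = √(-41020 + (16590 + 17232)) = √(-41020 + 33822) = √(-7198) = I*√7198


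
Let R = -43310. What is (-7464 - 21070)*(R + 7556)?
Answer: 1020204636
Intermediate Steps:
(-7464 - 21070)*(R + 7556) = (-7464 - 21070)*(-43310 + 7556) = -28534*(-35754) = 1020204636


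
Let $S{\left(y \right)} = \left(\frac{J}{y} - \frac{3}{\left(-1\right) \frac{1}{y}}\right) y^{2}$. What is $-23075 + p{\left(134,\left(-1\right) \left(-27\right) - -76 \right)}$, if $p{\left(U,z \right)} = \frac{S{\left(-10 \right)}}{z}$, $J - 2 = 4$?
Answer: $- \frac{2379785}{103} \approx -23105.0$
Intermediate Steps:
$J = 6$ ($J = 2 + 4 = 6$)
$S{\left(y \right)} = y^{2} \left(3 y + \frac{6}{y}\right)$ ($S{\left(y \right)} = \left(\frac{6}{y} - \frac{3}{\left(-1\right) \frac{1}{y}}\right) y^{2} = \left(\frac{6}{y} - 3 \left(- y\right)\right) y^{2} = \left(\frac{6}{y} + 3 y\right) y^{2} = \left(3 y + \frac{6}{y}\right) y^{2} = y^{2} \left(3 y + \frac{6}{y}\right)$)
$p{\left(U,z \right)} = - \frac{3060}{z}$ ($p{\left(U,z \right)} = \frac{3 \left(-10\right) \left(2 + \left(-10\right)^{2}\right)}{z} = \frac{3 \left(-10\right) \left(2 + 100\right)}{z} = \frac{3 \left(-10\right) 102}{z} = - \frac{3060}{z}$)
$-23075 + p{\left(134,\left(-1\right) \left(-27\right) - -76 \right)} = -23075 - \frac{3060}{\left(-1\right) \left(-27\right) - -76} = -23075 - \frac{3060}{27 + 76} = -23075 - \frac{3060}{103} = - \frac{2379785}{103}$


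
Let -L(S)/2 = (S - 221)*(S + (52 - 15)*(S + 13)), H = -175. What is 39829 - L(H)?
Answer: 4925677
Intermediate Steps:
L(S) = -2*(-221 + S)*(481 + 38*S) (L(S) = -2*(S - 221)*(S + (52 - 15)*(S + 13)) = -2*(-221 + S)*(S + 37*(13 + S)) = -2*(-221 + S)*(S + (481 + 37*S)) = -2*(-221 + S)*(481 + 38*S))
39829 - L(H) = 39829 - (212602 - 76*(-175)² + 15834*(-175)) = 39829 - (212602 - 76*30625 - 2770950) = 39829 - (212602 - 2327500 - 2770950) = 39829 - 1*(-4885848) = 39829 + 4885848 = 4925677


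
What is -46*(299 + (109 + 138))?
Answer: -25116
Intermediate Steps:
-46*(299 + (109 + 138)) = -46*(299 + 247) = -46*546 = -25116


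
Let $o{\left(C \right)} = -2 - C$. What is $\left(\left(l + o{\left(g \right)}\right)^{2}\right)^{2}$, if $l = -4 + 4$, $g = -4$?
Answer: $16$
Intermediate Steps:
$l = 0$
$\left(\left(l + o{\left(g \right)}\right)^{2}\right)^{2} = \left(\left(0 - -2\right)^{2}\right)^{2} = \left(\left(0 + \left(-2 + 4\right)\right)^{2}\right)^{2} = \left(\left(0 + 2\right)^{2}\right)^{2} = \left(2^{2}\right)^{2} = 4^{2} = 16$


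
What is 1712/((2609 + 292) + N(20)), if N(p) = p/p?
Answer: 856/1451 ≈ 0.58994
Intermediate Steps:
N(p) = 1
1712/((2609 + 292) + N(20)) = 1712/((2609 + 292) + 1) = 1712/(2901 + 1) = 1712/2902 = 1712*(1/2902) = 856/1451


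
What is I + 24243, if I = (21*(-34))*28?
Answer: 4251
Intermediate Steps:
I = -19992 (I = -714*28 = -19992)
I + 24243 = -19992 + 24243 = 4251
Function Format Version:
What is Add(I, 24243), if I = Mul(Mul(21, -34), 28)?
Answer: 4251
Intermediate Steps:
I = -19992 (I = Mul(-714, 28) = -19992)
Add(I, 24243) = Add(-19992, 24243) = 4251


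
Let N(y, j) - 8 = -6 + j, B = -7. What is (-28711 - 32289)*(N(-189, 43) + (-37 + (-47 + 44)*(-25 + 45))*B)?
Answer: -44164000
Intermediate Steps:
N(y, j) = 2 + j (N(y, j) = 8 + (-6 + j) = 2 + j)
(-28711 - 32289)*(N(-189, 43) + (-37 + (-47 + 44)*(-25 + 45))*B) = (-28711 - 32289)*((2 + 43) + (-37 + (-47 + 44)*(-25 + 45))*(-7)) = -61000*(45 + (-37 - 3*20)*(-7)) = -61000*(45 + (-37 - 60)*(-7)) = -61000*(45 - 97*(-7)) = -61000*(45 + 679) = -61000*724 = -44164000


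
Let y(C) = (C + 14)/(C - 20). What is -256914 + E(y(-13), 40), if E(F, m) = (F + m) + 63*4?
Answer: -8468527/33 ≈ -2.5662e+5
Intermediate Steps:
y(C) = (14 + C)/(-20 + C)
E(F, m) = 252 + F + m (E(F, m) = (F + m) + 252 = 252 + F + m)
-256914 + E(y(-13), 40) = -256914 + (252 + (14 - 13)/(-20 - 13) + 40) = -256914 + (252 + 1/(-33) + 40) = -256914 + (252 - 1/33*1 + 40) = -256914 + (252 - 1/33 + 40) = -256914 + 9635/33 = -8468527/33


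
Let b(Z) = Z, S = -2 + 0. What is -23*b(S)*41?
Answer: 1886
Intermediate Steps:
S = -2
-23*b(S)*41 = -23*(-2)*41 = 46*41 = 1886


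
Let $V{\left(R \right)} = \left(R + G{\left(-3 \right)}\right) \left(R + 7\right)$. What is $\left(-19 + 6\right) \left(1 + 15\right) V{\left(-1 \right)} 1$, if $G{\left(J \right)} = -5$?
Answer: $7488$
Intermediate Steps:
$V{\left(R \right)} = \left(-5 + R\right) \left(7 + R\right)$ ($V{\left(R \right)} = \left(R - 5\right) \left(R + 7\right) = \left(-5 + R\right) \left(7 + R\right)$)
$\left(-19 + 6\right) \left(1 + 15\right) V{\left(-1 \right)} 1 = \left(-19 + 6\right) \left(1 + 15\right) \left(-35 + \left(-1\right)^{2} + 2 \left(-1\right)\right) 1 = \left(-13\right) 16 \left(-35 + 1 - 2\right) 1 = \left(-208\right) \left(-36\right) 1 = 7488 \cdot 1 = 7488$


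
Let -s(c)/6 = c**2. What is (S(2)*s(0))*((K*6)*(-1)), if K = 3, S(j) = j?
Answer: 0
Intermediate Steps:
s(c) = -6*c**2
(S(2)*s(0))*((K*6)*(-1)) = (2*(-6*0**2))*((3*6)*(-1)) = (2*(-6*0))*(18*(-1)) = (2*0)*(-18) = 0*(-18) = 0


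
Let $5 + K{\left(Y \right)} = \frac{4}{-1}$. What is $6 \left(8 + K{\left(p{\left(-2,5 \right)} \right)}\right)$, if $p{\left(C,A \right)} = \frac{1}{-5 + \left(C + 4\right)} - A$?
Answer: $-6$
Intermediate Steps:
$p{\left(C,A \right)} = \frac{1}{-1 + C} - A$ ($p{\left(C,A \right)} = \frac{1}{-5 + \left(4 + C\right)} - A = \frac{1}{-1 + C} - A$)
$K{\left(Y \right)} = -9$ ($K{\left(Y \right)} = -5 + \frac{4}{-1} = -5 + 4 \left(-1\right) = -5 - 4 = -9$)
$6 \left(8 + K{\left(p{\left(-2,5 \right)} \right)}\right) = 6 \left(8 - 9\right) = 6 \left(-1\right) = -6$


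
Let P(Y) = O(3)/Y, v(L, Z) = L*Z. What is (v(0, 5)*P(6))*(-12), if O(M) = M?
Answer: 0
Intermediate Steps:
P(Y) = 3/Y
(v(0, 5)*P(6))*(-12) = ((0*5)*(3/6))*(-12) = (0*(3*(⅙)))*(-12) = (0*(½))*(-12) = 0*(-12) = 0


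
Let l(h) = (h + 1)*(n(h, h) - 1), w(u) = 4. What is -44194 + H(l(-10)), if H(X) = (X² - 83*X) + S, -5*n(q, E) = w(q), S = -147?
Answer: -1135579/25 ≈ -45423.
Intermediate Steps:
n(q, E) = -⅘ (n(q, E) = -⅕*4 = -⅘)
l(h) = -9/5 - 9*h/5 (l(h) = (h + 1)*(-⅘ - 1) = (1 + h)*(-9/5) = -9/5 - 9*h/5)
H(X) = -147 + X² - 83*X (H(X) = (X² - 83*X) - 147 = -147 + X² - 83*X)
-44194 + H(l(-10)) = -44194 + (-147 + (-9/5 - 9/5*(-10))² - 83*(-9/5 - 9/5*(-10))) = -44194 + (-147 + (-9/5 + 18)² - 83*(-9/5 + 18)) = -44194 + (-147 + (81/5)² - 83*81/5) = -44194 + (-147 + 6561/25 - 6723/5) = -44194 - 30729/25 = -1135579/25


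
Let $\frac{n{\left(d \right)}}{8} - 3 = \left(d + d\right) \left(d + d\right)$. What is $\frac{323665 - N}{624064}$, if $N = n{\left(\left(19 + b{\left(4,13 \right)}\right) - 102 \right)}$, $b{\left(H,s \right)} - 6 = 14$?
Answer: $\frac{196633}{624064} \approx 0.31508$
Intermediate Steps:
$b{\left(H,s \right)} = 20$ ($b{\left(H,s \right)} = 6 + 14 = 20$)
$n{\left(d \right)} = 24 + 32 d^{2}$ ($n{\left(d \right)} = 24 + 8 \left(d + d\right) \left(d + d\right) = 24 + 8 \cdot 2 d 2 d = 24 + 8 \cdot 4 d^{2} = 24 + 32 d^{2}$)
$N = 127032$ ($N = 24 + 32 \left(\left(19 + 20\right) - 102\right)^{2} = 24 + 32 \left(39 - 102\right)^{2} = 24 + 32 \left(-63\right)^{2} = 24 + 32 \cdot 3969 = 24 + 127008 = 127032$)
$\frac{323665 - N}{624064} = \frac{323665 - 127032}{624064} = \left(323665 - 127032\right) \frac{1}{624064} = 196633 \cdot \frac{1}{624064} = \frac{196633}{624064}$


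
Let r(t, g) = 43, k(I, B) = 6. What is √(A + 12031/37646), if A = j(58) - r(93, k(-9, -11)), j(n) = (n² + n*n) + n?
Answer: √9556776252814/37646 ≈ 82.118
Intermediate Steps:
j(n) = n + 2*n² (j(n) = (n² + n²) + n = 2*n² + n = n + 2*n²)
A = 6743 (A = 58*(1 + 2*58) - 1*43 = 58*(1 + 116) - 43 = 58*117 - 43 = 6786 - 43 = 6743)
√(A + 12031/37646) = √(6743 + 12031/37646) = √(253859009/37646) = √9556776252814/37646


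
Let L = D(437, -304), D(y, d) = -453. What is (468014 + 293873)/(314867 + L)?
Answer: 761887/314414 ≈ 2.4232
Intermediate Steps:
L = -453
(468014 + 293873)/(314867 + L) = (468014 + 293873)/(314867 - 453) = 761887/314414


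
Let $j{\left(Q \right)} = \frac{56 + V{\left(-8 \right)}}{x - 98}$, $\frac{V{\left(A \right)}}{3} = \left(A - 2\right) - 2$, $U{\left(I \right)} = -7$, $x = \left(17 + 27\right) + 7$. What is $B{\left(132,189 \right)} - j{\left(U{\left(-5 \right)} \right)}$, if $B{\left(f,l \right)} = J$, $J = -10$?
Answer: $- \frac{450}{47} \approx -9.5745$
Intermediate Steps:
$x = 51$ ($x = 44 + 7 = 51$)
$B{\left(f,l \right)} = -10$
$V{\left(A \right)} = -12 + 3 A$ ($V{\left(A \right)} = 3 \left(\left(A - 2\right) - 2\right) = 3 \left(\left(-2 + A\right) - 2\right) = 3 \left(-4 + A\right) = -12 + 3 A$)
$j{\left(Q \right)} = - \frac{20}{47}$ ($j{\left(Q \right)} = \frac{56 + \left(-12 + 3 \left(-8\right)\right)}{51 - 98} = \frac{56 - 36}{-47} = \left(56 - 36\right) \left(- \frac{1}{47}\right) = 20 \left(- \frac{1}{47}\right) = - \frac{20}{47}$)
$B{\left(132,189 \right)} - j{\left(U{\left(-5 \right)} \right)} = -10 - - \frac{20}{47} = -10 + \frac{20}{47} = - \frac{450}{47}$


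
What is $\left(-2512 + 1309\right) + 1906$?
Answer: $703$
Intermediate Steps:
$\left(-2512 + 1309\right) + 1906 = -1203 + 1906 = 703$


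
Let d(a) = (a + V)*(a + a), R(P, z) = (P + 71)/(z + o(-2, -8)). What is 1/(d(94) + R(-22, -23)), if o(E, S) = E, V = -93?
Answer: 25/4651 ≈ 0.0053752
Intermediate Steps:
R(P, z) = (71 + P)/(-2 + z) (R(P, z) = (P + 71)/(z - 2) = (71 + P)/(-2 + z))
d(a) = 2*a*(-93 + a) (d(a) = (a - 93)*(a + a) = (-93 + a)*(2*a) = 2*a*(-93 + a))
1/(d(94) + R(-22, -23)) = 1/(2*94*(-93 + 94) + (71 - 22)/(-2 - 23)) = 1/(2*94*1 + 49/(-25)) = 1/(188 - 1/25*49) = 1/(188 - 49/25) = 1/(4651/25) = 25/4651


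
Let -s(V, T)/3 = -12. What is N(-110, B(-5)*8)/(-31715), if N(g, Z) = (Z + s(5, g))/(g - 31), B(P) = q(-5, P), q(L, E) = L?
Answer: -4/4471815 ≈ -8.9449e-7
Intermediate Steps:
s(V, T) = 36 (s(V, T) = -3*(-12) = 36)
B(P) = -5
N(g, Z) = (36 + Z)/(-31 + g) (N(g, Z) = (Z + 36)/(g - 31) = (36 + Z)/(-31 + g))
N(-110, B(-5)*8)/(-31715) = ((36 - 5*8)/(-31 - 110))/(-31715) = ((36 - 40)/(-141))*(-1/31715) = -1/141*(-4)*(-1/31715) = (4/141)*(-1/31715) = -4/4471815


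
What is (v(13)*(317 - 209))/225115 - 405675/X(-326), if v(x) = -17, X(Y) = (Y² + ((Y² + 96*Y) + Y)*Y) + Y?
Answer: 46834945281/5454818744210 ≈ 0.0085860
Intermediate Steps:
X(Y) = Y + Y² + Y*(Y² + 97*Y) (X(Y) = (Y² + (Y² + 97*Y)*Y) + Y = (Y² + Y*(Y² + 97*Y)) + Y = Y + Y² + Y*(Y² + 97*Y))
(v(13)*(317 - 209))/225115 - 405675/X(-326) = -17*(317 - 209)/225115 - 405675*(-1/(326*(1 + (-326)² + 98*(-326)))) = -17*108*(1/225115) - 405675*(-1/(326*(1 + 106276 - 31948))) = -1836*1/225115 - 405675/((-326*74329)) = -1836/225115 - 405675/(-24231254) = -1836/225115 - 405675*(-1/24231254) = -1836/225115 + 405675/24231254 = 46834945281/5454818744210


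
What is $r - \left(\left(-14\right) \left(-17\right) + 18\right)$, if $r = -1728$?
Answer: $-1984$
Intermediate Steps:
$r - \left(\left(-14\right) \left(-17\right) + 18\right) = -1728 - \left(\left(-14\right) \left(-17\right) + 18\right) = -1728 - \left(238 + 18\right) = -1728 - 256 = -1984$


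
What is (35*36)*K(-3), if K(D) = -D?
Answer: 3780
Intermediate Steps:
(35*36)*K(-3) = (35*36)*(-1*(-3)) = 1260*3 = 3780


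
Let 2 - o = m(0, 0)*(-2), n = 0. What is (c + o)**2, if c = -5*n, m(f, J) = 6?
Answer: 196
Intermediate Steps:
c = 0 (c = -5*0 = 0)
o = 14 (o = 2 - 6*(-2) = 2 - 1*(-12) = 2 + 12 = 14)
(c + o)**2 = (0 + 14)**2 = 14**2 = 196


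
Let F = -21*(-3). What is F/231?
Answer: 3/11 ≈ 0.27273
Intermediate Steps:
F = 63
F/231 = 63/231 = 63*(1/231) = 3/11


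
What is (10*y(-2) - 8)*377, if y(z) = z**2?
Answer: 12064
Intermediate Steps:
(10*y(-2) - 8)*377 = (10*(-2)**2 - 8)*377 = (10*4 - 8)*377 = (40 - 8)*377 = 32*377 = 12064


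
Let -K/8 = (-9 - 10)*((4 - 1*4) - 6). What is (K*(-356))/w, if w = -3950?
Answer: -162336/1975 ≈ -82.195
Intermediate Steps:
K = -912 (K = -8*(-9 - 10)*((4 - 1*4) - 6) = -(-152)*((4 - 4) - 6) = -(-152)*(0 - 6) = -(-152)*(-6) = -8*114 = -912)
(K*(-356))/w = -912*(-356)/(-3950) = 324672*(-1/3950) = -162336/1975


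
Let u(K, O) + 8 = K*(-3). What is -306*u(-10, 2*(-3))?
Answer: -6732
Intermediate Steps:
u(K, O) = -8 - 3*K (u(K, O) = -8 + K*(-3) = -8 - 3*K)
-306*u(-10, 2*(-3)) = -306*(-8 - 3*(-10)) = -306*(-8 + 30) = -306*22 = -6732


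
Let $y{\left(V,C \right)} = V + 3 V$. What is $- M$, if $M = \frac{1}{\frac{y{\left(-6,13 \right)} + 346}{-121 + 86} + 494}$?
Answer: $- \frac{5}{2424} \approx -0.0020627$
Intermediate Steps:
$y{\left(V,C \right)} = 4 V$
$M = \frac{5}{2424}$ ($M = \frac{1}{\frac{4 \left(-6\right) + 346}{-121 + 86} + 494} = \frac{1}{\frac{-24 + 346}{-35} + 494} = \frac{1}{322 \left(- \frac{1}{35}\right) + 494} = \frac{1}{- \frac{46}{5} + 494} = \frac{1}{\frac{2424}{5}} = \frac{5}{2424} \approx 0.0020627$)
$- M = \left(-1\right) \frac{5}{2424} = - \frac{5}{2424}$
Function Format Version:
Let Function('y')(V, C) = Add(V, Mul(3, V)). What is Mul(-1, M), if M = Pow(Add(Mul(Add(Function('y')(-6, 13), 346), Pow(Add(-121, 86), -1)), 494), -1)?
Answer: Rational(-5, 2424) ≈ -0.0020627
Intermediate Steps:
Function('y')(V, C) = Mul(4, V)
M = Rational(5, 2424) (M = Pow(Add(Mul(Add(Mul(4, -6), 346), Pow(Add(-121, 86), -1)), 494), -1) = Pow(Add(Mul(Add(-24, 346), Pow(-35, -1)), 494), -1) = Pow(Add(Mul(322, Rational(-1, 35)), 494), -1) = Pow(Add(Rational(-46, 5), 494), -1) = Pow(Rational(2424, 5), -1) = Rational(5, 2424) ≈ 0.0020627)
Mul(-1, M) = Mul(-1, Rational(5, 2424)) = Rational(-5, 2424)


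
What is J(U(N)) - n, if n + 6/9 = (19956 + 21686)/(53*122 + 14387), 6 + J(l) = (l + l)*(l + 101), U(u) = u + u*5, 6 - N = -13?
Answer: 1022061202/20853 ≈ 49013.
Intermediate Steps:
N = 19 (N = 6 - 1*(-13) = 6 + 13 = 19)
U(u) = 6*u (U(u) = u + 5*u = 6*u)
J(l) = -6 + 2*l*(101 + l) (J(l) = -6 + (l + l)*(l + 101) = -6 + (2*l)*(101 + l) = -6 + 2*l*(101 + l))
n = 27740/20853 (n = -⅔ + (19956 + 21686)/(53*122 + 14387) = -⅔ + 41642/(6466 + 14387) = -⅔ + 41642/20853 = 27740/20853 ≈ 1.3303)
J(U(N)) - n = (-6 + 2*(6*19)² + 202*(6*19)) - 1*27740/20853 = (-6 + 2*114² + 202*114) - 27740/20853 = (-6 + 2*12996 + 23028) - 27740/20853 = (-6 + 25992 + 23028) - 27740/20853 = 49014 - 27740/20853 = 1022061202/20853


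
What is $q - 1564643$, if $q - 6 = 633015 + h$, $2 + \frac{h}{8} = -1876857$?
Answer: $-15946494$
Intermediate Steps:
$h = -15014872$ ($h = -16 + 8 \left(-1876857\right) = -16 - 15014856 = -15014872$)
$q = -14381851$ ($q = 6 + \left(633015 - 15014872\right) = 6 - 14381857 = -14381851$)
$q - 1564643 = -14381851 - 1564643 = -15946494$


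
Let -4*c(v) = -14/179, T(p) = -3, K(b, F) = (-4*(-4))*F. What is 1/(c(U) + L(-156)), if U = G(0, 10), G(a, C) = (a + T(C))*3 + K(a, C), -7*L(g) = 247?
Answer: -2506/88377 ≈ -0.028356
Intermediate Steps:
K(b, F) = 16*F
L(g) = -247/7 (L(g) = -1/7*247 = -247/7)
G(a, C) = -9 + 3*a + 16*C (G(a, C) = (a - 3)*3 + 16*C = (-3 + a)*3 + 16*C = (-9 + 3*a) + 16*C = -9 + 3*a + 16*C)
U = 151 (U = -9 + 3*0 + 16*10 = -9 + 0 + 160 = 151)
c(v) = 7/358 (c(v) = -(-7)/(2*179) = -1/4*(-14/179) = 7/358)
1/(c(U) + L(-156)) = 1/(7/358 - 247/7) = 1/(-88377/2506) = -2506/88377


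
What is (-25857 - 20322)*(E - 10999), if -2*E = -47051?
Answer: -1156922487/2 ≈ -5.7846e+8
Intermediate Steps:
E = 47051/2 (E = -1/2*(-47051) = 47051/2 ≈ 23526.)
(-25857 - 20322)*(E - 10999) = (-25857 - 20322)*(47051/2 - 10999) = -46179*25053/2 = -1156922487/2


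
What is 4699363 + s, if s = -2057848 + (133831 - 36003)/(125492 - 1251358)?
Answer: 1486995914581/562933 ≈ 2.6415e+6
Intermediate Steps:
s = -1158430597098/562933 (s = -2057848 + 97828/(-1125866) = -2057848 + 97828*(-1/1125866) = -2057848 - 48914/562933 = -1158430597098/562933 ≈ -2.0578e+6)
4699363 + s = 4699363 - 1158430597098/562933 = 1486995914581/562933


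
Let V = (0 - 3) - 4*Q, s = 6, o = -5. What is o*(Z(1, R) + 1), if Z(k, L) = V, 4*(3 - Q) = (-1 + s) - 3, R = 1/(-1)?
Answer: 60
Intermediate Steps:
R = -1
Q = 5/2 (Q = 3 - ((-1 + 6) - 3)/4 = 3 - (5 - 3)/4 = 3 - ¼*2 = 3 - ½ = 5/2 ≈ 2.5000)
V = -13 (V = (0 - 3) - 4*5/2 = -3 - 10 = -13)
Z(k, L) = -13
o*(Z(1, R) + 1) = -5*(-13 + 1) = -5*(-12) = 60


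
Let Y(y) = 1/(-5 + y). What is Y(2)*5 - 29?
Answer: -92/3 ≈ -30.667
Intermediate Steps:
Y(2)*5 - 29 = 5/(-5 + 2) - 29 = 5/(-3) - 29 = -1/3*5 - 29 = -5/3 - 29 = -92/3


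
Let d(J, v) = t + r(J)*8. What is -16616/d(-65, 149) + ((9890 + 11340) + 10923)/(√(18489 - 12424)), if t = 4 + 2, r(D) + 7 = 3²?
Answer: -8308/11 + 32153*√6065/6065 ≈ -342.41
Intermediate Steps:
r(D) = 2 (r(D) = -7 + 3² = -7 + 9 = 2)
t = 6
d(J, v) = 22 (d(J, v) = 6 + 2*8 = 6 + 16 = 22)
-16616/d(-65, 149) + ((9890 + 11340) + 10923)/(√(18489 - 12424)) = -16616/22 + ((9890 + 11340) + 10923)/(√(18489 - 12424)) = -16616*1/22 + (21230 + 10923)/(√6065) = -8308/11 + 32153*(√6065/6065) = -8308/11 + 32153*√6065/6065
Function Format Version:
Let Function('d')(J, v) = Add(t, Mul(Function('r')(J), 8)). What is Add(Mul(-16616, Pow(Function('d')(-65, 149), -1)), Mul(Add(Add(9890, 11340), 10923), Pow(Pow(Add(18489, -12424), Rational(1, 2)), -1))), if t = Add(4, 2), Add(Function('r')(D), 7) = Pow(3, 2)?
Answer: Add(Rational(-8308, 11), Mul(Rational(32153, 6065), Pow(6065, Rational(1, 2)))) ≈ -342.41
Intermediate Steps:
Function('r')(D) = 2 (Function('r')(D) = Add(-7, Pow(3, 2)) = Add(-7, 9) = 2)
t = 6
Function('d')(J, v) = 22 (Function('d')(J, v) = Add(6, Mul(2, 8)) = Add(6, 16) = 22)
Add(Mul(-16616, Pow(Function('d')(-65, 149), -1)), Mul(Add(Add(9890, 11340), 10923), Pow(Pow(Add(18489, -12424), Rational(1, 2)), -1))) = Add(Mul(-16616, Pow(22, -1)), Mul(Add(Add(9890, 11340), 10923), Pow(Pow(Add(18489, -12424), Rational(1, 2)), -1))) = Add(Mul(-16616, Rational(1, 22)), Mul(Add(21230, 10923), Pow(Pow(6065, Rational(1, 2)), -1))) = Add(Rational(-8308, 11), Mul(32153, Mul(Rational(1, 6065), Pow(6065, Rational(1, 2))))) = Add(Rational(-8308, 11), Mul(Rational(32153, 6065), Pow(6065, Rational(1, 2))))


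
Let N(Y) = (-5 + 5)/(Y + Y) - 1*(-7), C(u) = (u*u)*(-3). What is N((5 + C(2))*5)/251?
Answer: 7/251 ≈ 0.027888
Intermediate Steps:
C(u) = -3*u² (C(u) = u²*(-3) = -3*u²)
N(Y) = 7 (N(Y) = 0/((2*Y)) + 7 = 0*(1/(2*Y)) + 7 = 0 + 7 = 7)
N((5 + C(2))*5)/251 = 7/251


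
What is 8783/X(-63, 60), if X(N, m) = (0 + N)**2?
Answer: 8783/3969 ≈ 2.2129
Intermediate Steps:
X(N, m) = N**2
8783/X(-63, 60) = 8783/((-63)**2) = 8783/3969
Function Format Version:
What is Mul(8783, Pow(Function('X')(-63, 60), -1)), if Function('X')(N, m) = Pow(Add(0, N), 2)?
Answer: Rational(8783, 3969) ≈ 2.2129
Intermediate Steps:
Function('X')(N, m) = Pow(N, 2)
Mul(8783, Pow(Function('X')(-63, 60), -1)) = Mul(8783, Pow(Pow(-63, 2), -1)) = Mul(8783, Pow(3969, -1)) = Mul(8783, Rational(1, 3969)) = Rational(8783, 3969)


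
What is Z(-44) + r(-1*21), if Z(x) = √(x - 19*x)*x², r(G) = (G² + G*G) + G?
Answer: 861 + 11616*√22 ≈ 55345.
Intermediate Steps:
r(G) = G + 2*G² (r(G) = (G² + G²) + G = 2*G² + G = G + 2*G²)
Z(x) = 3*√2*x²*√(-x) (Z(x) = √(-18*x)*x² = (3*√2*√(-x))*x² = 3*√2*x²*√(-x))
Z(-44) + r(-1*21) = 3*√2*(-1*(-44))^(5/2) + (-1*21)*(1 + 2*(-1*21)) = 3*√2*44^(5/2) - 21*(1 + 2*(-21)) = 3*√2*(3872*√11) - 21*(1 - 42) = 11616*√22 - 21*(-41) = 11616*√22 + 861 = 861 + 11616*√22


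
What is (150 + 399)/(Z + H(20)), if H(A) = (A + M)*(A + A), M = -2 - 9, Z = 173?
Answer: 549/533 ≈ 1.0300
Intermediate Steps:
M = -11
H(A) = 2*A*(-11 + A) (H(A) = (A - 11)*(A + A) = (-11 + A)*(2*A) = 2*A*(-11 + A))
(150 + 399)/(Z + H(20)) = (150 + 399)/(173 + 2*20*(-11 + 20)) = 549/(173 + 2*20*9) = 549/(173 + 360) = 549/533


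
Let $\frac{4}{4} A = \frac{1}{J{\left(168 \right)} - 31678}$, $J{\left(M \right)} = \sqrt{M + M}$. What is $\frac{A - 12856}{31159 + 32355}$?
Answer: $- \frac{6450468112783}{31868001766436} - \frac{\sqrt{21}}{15934000883218} \approx -0.20241$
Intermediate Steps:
$J{\left(M \right)} = \sqrt{2} \sqrt{M}$ ($J{\left(M \right)} = \sqrt{2 M} = \sqrt{2} \sqrt{M}$)
$A = \frac{1}{-31678 + 4 \sqrt{21}}$ ($A = \frac{1}{\sqrt{2} \sqrt{168} - 31678} = \frac{1}{\sqrt{2} \cdot 2 \sqrt{42} - 31678} = \frac{1}{4 \sqrt{21} - 31678} = \frac{1}{-31678 + 4 \sqrt{21}} \approx -3.1586 \cdot 10^{-5}$)
$\frac{A - 12856}{31159 + 32355} = \frac{\left(- \frac{15839}{501747674} - \frac{\sqrt{21}}{250873837}\right) - 12856}{31159 + 32355} = \frac{- \frac{6450468112783}{501747674} - \frac{\sqrt{21}}{250873837}}{63514} = \left(- \frac{6450468112783}{501747674} - \frac{\sqrt{21}}{250873837}\right) \frac{1}{63514} = - \frac{6450468112783}{31868001766436} - \frac{\sqrt{21}}{15934000883218}$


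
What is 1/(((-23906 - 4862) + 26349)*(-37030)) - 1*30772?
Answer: -2756419440039/89575570 ≈ -30772.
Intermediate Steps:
1/(((-23906 - 4862) + 26349)*(-37030)) - 1*30772 = -1/37030/(-28768 + 26349) - 30772 = -1/37030/(-2419) - 30772 = -1/2419*(-1/37030) - 30772 = 1/89575570 - 30772 = -2756419440039/89575570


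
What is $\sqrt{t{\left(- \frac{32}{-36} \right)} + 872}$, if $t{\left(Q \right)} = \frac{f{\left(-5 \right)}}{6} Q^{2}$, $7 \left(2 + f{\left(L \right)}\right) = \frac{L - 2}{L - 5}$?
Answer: $\frac{2 \sqrt{3971910}}{135} \approx 29.525$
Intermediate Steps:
$f{\left(L \right)} = -2 + \frac{-2 + L}{7 \left(-5 + L\right)}$ ($f{\left(L \right)} = -2 + \frac{\left(L - 2\right) \frac{1}{L - 5}}{7} = -2 + \frac{\left(-2 + L\right) \frac{1}{-5 + L}}{7} = -2 + \frac{\frac{1}{-5 + L} \left(-2 + L\right)}{7} = -2 + \frac{-2 + L}{7 \left(-5 + L\right)}$)
$t{\left(Q \right)} = - \frac{19 Q^{2}}{60}$ ($t{\left(Q \right)} = \frac{\frac{1}{7} \frac{1}{-5 - 5} \left(68 - -65\right)}{6} Q^{2} = \frac{\frac{1}{7} \frac{1}{-10} \left(68 + 65\right)}{6} Q^{2} = \frac{\frac{1}{7} \left(- \frac{1}{10}\right) 133}{6} Q^{2} = \frac{1}{6} \left(- \frac{19}{10}\right) Q^{2} = - \frac{19 Q^{2}}{60}$)
$\sqrt{t{\left(- \frac{32}{-36} \right)} + 872} = \sqrt{- \frac{19 \left(- \frac{32}{-36}\right)^{2}}{60} + 872} = \sqrt{- \frac{19 \left(\left(-32\right) \left(- \frac{1}{36}\right)\right)^{2}}{60} + 872} = \sqrt{- \frac{19 \left(\frac{8}{9}\right)^{2}}{60} + 872} = \sqrt{\left(- \frac{19}{60}\right) \frac{64}{81} + 872} = \sqrt{- \frac{304}{1215} + 872} = \sqrt{\frac{1059176}{1215}} = \frac{2 \sqrt{3971910}}{135}$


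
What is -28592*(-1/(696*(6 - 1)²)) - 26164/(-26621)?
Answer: 152050154/57900675 ≈ 2.6261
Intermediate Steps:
-28592*(-1/(696*(6 - 1)²)) - 26164/(-26621) = -28592/(5²*(-696)) - 26164*(-1/26621) = -28592/(25*(-696)) + 26164/26621 = -28592/(-17400) + 26164/26621 = -28592*(-1/17400) + 26164/26621 = 3574/2175 + 26164/26621 = 152050154/57900675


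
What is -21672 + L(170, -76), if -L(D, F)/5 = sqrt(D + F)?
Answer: -21672 - 5*sqrt(94) ≈ -21720.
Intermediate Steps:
L(D, F) = -5*sqrt(D + F)
-21672 + L(170, -76) = -21672 - 5*sqrt(170 - 76) = -21672 - 5*sqrt(94)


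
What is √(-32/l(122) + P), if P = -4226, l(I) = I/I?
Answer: I*√4258 ≈ 65.253*I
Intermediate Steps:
l(I) = 1
√(-32/l(122) + P) = √(-32/1 - 4226) = √(-32*1 - 4226) = √(-32 - 4226) = √(-4258) = I*√4258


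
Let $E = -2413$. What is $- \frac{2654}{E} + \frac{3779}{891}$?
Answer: $\frac{11483441}{2149983} \approx 5.3412$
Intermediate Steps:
$- \frac{2654}{E} + \frac{3779}{891} = - \frac{2654}{-2413} + \frac{3779}{891} = \left(-2654\right) \left(- \frac{1}{2413}\right) + 3779 \cdot \frac{1}{891} = \frac{2654}{2413} + \frac{3779}{891} = \frac{11483441}{2149983}$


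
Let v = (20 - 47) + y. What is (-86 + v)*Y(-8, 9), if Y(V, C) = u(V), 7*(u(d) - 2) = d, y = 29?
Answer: -72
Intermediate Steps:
u(d) = 2 + d/7
Y(V, C) = 2 + V/7
v = 2 (v = (20 - 47) + 29 = -27 + 29 = 2)
(-86 + v)*Y(-8, 9) = (-86 + 2)*(2 + (⅐)*(-8)) = -84*(2 - 8/7) = -84*6/7 = -72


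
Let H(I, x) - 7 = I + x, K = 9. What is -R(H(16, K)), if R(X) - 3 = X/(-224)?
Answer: -20/7 ≈ -2.8571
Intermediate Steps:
H(I, x) = 7 + I + x (H(I, x) = 7 + (I + x) = 7 + I + x)
R(X) = 3 - X/224 (R(X) = 3 + X/(-224) = 3 + X*(-1/224) = 3 - X/224)
-R(H(16, K)) = -(3 - (7 + 16 + 9)/224) = -(3 - 1/224*32) = -(3 - 1/7) = -1*20/7 = -20/7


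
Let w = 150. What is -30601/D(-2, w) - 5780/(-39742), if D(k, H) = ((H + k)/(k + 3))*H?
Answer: -543914471/441136200 ≈ -1.2330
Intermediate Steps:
D(k, H) = H*(H + k)/(3 + k) (D(k, H) = ((H + k)/(3 + k))*H = H*(H + k)/(3 + k))
-30601/D(-2, w) - 5780/(-39742) = -30601*(3 - 2)/(150*(150 - 2)) - 5780/(-39742) = -30601/(150*148/1) - 5780*(-1/39742) = -30601/(150*1*148) + 2890/19871 = -30601/22200 + 2890/19871 = -543914471/441136200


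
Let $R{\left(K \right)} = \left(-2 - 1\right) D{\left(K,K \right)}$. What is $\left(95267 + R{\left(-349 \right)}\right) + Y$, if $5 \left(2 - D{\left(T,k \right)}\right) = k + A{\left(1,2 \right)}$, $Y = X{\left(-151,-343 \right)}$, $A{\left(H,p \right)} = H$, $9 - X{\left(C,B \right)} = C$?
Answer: $\frac{476061}{5} \approx 95212.0$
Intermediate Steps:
$X{\left(C,B \right)} = 9 - C$
$Y = 160$ ($Y = 9 - -151 = 9 + 151 = 160$)
$D{\left(T,k \right)} = \frac{9}{5} - \frac{k}{5}$ ($D{\left(T,k \right)} = 2 - \frac{k + 1}{5} = 2 - \frac{1 + k}{5} = 2 - \left(\frac{1}{5} + \frac{k}{5}\right) = \frac{9}{5} - \frac{k}{5}$)
$R{\left(K \right)} = - \frac{27}{5} + \frac{3 K}{5}$ ($R{\left(K \right)} = \left(-2 - 1\right) \left(\frac{9}{5} - \frac{K}{5}\right) = - 3 \left(\frac{9}{5} - \frac{K}{5}\right) = - \frac{27}{5} + \frac{3 K}{5}$)
$\left(95267 + R{\left(-349 \right)}\right) + Y = \left(95267 + \left(- \frac{27}{5} + \frac{3}{5} \left(-349\right)\right)\right) + 160 = \left(95267 - \frac{1074}{5}\right) + 160 = \frac{475261}{5} + 160 = \frac{476061}{5}$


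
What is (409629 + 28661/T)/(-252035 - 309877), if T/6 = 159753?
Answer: -392636798483/538602766416 ≈ -0.72899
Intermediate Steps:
T = 958518 (T = 6*159753 = 958518)
(409629 + 28661/T)/(-252035 - 309877) = (409629 + 28661/958518)/(-252035 - 309877) = (409629 + 28661*(1/958518))/(-561912) = (409629 + 28661/958518)*(-1/561912) = (392636798483/958518)*(-1/561912) = -392636798483/538602766416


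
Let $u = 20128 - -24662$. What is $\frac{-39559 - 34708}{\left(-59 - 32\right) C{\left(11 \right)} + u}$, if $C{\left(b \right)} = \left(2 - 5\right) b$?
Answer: $- \frac{74267}{47793} \approx -1.5539$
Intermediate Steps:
$u = 44790$ ($u = 20128 + 24662 = 44790$)
$C{\left(b \right)} = - 3 b$
$\frac{-39559 - 34708}{\left(-59 - 32\right) C{\left(11 \right)} + u} = \frac{-39559 - 34708}{\left(-59 - 32\right) \left(\left(-3\right) 11\right) + 44790} = - \frac{74267}{\left(-91\right) \left(-33\right) + 44790} = - \frac{74267}{3003 + 44790} = - \frac{74267}{47793}$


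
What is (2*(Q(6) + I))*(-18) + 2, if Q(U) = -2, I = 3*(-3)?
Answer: 398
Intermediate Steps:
I = -9
(2*(Q(6) + I))*(-18) + 2 = (2*(-2 - 9))*(-18) + 2 = (2*(-11))*(-18) + 2 = -22*(-18) + 2 = 396 + 2 = 398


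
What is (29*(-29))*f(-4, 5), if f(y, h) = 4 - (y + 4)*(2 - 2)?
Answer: -3364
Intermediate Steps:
f(y, h) = 4 (f(y, h) = 4 - (4 + y)*0 = 4 - 1*0 = 4 + 0 = 4)
(29*(-29))*f(-4, 5) = (29*(-29))*4 = -841*4 = -3364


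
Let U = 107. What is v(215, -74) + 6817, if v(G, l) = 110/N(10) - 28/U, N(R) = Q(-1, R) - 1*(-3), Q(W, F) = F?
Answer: 9493853/1391 ≈ 6825.2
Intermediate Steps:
N(R) = 3 + R (N(R) = R - 1*(-3) = R + 3 = 3 + R)
v(G, l) = 11406/1391 (v(G, l) = 110/(3 + 10) - 28/107 = 110/13 - 28*1/107 = 110*(1/13) - 28/107 = 110/13 - 28/107 = 11406/1391)
v(215, -74) + 6817 = 11406/1391 + 6817 = 9493853/1391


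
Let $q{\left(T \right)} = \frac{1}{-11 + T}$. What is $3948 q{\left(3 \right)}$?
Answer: $- \frac{987}{2} \approx -493.5$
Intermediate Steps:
$3948 q{\left(3 \right)} = \frac{3948}{-11 + 3} = \frac{3948}{-8} = 3948 \left(- \frac{1}{8}\right) = - \frac{987}{2}$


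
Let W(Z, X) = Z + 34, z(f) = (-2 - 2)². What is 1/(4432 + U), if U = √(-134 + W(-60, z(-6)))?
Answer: 277/1227674 - I*√10/4910696 ≈ 0.00022563 - 6.4396e-7*I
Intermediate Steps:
z(f) = 16 (z(f) = (-4)² = 16)
W(Z, X) = 34 + Z
U = 4*I*√10 (U = √(-134 + (34 - 60)) = √(-134 - 26) = √(-160) = 4*I*√10 ≈ 12.649*I)
1/(4432 + U) = 1/(4432 + 4*I*√10)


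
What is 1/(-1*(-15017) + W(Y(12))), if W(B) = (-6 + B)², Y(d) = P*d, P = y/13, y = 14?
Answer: 169/2545973 ≈ 6.6379e-5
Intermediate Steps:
P = 14/13 ≈ 1.0769
Y(d) = 14*d/13
1/(-1*(-15017) + W(Y(12))) = 1/(-1*(-15017) + (-6 + (14/13)*12)²) = 1/(15017 + (-6 + 168/13)²) = 1/(15017 + (90/13)²) = 1/(15017 + 8100/169) = 1/(2545973/169) = 169/2545973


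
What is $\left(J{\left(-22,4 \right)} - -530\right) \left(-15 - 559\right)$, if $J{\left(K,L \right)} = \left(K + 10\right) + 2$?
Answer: $-298480$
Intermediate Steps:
$J{\left(K,L \right)} = 12 + K$ ($J{\left(K,L \right)} = \left(10 + K\right) + 2 = 12 + K$)
$\left(J{\left(-22,4 \right)} - -530\right) \left(-15 - 559\right) = \left(\left(12 - 22\right) - -530\right) \left(-15 - 559\right) = \left(-10 + 530\right) \left(-15 + \left(-666 + 107\right)\right) = 520 \left(-15 - 559\right) = 520 \left(-574\right) = -298480$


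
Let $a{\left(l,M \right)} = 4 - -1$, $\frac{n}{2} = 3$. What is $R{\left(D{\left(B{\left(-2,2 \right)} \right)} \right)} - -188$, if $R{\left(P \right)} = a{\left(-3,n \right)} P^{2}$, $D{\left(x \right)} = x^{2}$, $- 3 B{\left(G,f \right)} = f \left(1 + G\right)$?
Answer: $\frac{15308}{81} \approx 188.99$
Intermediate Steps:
$n = 6$ ($n = 2 \cdot 3 = 6$)
$a{\left(l,M \right)} = 5$ ($a{\left(l,M \right)} = 4 + 1 = 5$)
$B{\left(G,f \right)} = - \frac{f \left(1 + G\right)}{3}$
$R{\left(P \right)} = 5 P^{2}$
$R{\left(D{\left(B{\left(-2,2 \right)} \right)} \right)} - -188 = 5 \left(\left(\left(- \frac{1}{3}\right) 2 \left(1 - 2\right)\right)^{2}\right)^{2} - -188 = 5 \left(\left(\left(- \frac{1}{3}\right) 2 \left(-1\right)\right)^{2}\right)^{2} + 188 = 5 \left(\left(\frac{2}{3}\right)^{2}\right)^{2} + 188 = 5 \left(\frac{4}{9}\right)^{2} + 188 = 5 \cdot \frac{16}{81} + 188 = \frac{80}{81} + 188 = \frac{15308}{81}$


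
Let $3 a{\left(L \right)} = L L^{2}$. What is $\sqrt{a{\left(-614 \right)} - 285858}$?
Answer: $\frac{i \sqrt{696999354}}{3} \approx 8800.3 i$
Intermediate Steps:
$a{\left(L \right)} = \frac{L^{3}}{3}$ ($a{\left(L \right)} = \frac{L L^{2}}{3} = \frac{L^{3}}{3}$)
$\sqrt{a{\left(-614 \right)} - 285858} = \sqrt{\frac{\left(-614\right)^{3}}{3} - 285858} = \sqrt{\frac{1}{3} \left(-231475544\right) - 285858} = \sqrt{- \frac{231475544}{3} - 285858} = \sqrt{- \frac{232333118}{3}} = \frac{i \sqrt{696999354}}{3}$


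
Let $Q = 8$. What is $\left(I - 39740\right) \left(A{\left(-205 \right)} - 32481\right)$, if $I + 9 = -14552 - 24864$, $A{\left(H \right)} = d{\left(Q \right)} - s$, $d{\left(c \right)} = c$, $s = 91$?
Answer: $2577929060$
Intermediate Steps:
$A{\left(H \right)} = -83$ ($A{\left(H \right)} = 8 - 91 = -83$)
$I = -39425$ ($I = -9 - 39416 = -39425$)
$\left(I - 39740\right) \left(A{\left(-205 \right)} - 32481\right) = \left(-39425 - 39740\right) \left(-83 - 32481\right) = \left(-79165\right) \left(-32564\right) = 2577929060$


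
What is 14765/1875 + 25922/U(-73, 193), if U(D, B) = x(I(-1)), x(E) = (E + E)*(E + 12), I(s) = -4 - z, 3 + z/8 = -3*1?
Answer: 12136567/924000 ≈ 13.135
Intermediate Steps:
z = -48 (z = -24 + 8*(-3*1) = -24 + 8*(-3) = -24 - 24 = -48)
I(s) = 44 (I(s) = -4 - 1*(-48) = -4 + 48 = 44)
x(E) = 2*E*(12 + E) (x(E) = (2*E)*(12 + E) = 2*E*(12 + E))
U(D, B) = 4928 (U(D, B) = 2*44*(12 + 44) = 2*44*56 = 4928)
14765/1875 + 25922/U(-73, 193) = 14765/1875 + 25922/4928 = 14765*(1/1875) + 25922*(1/4928) = 2953/375 + 12961/2464 = 12136567/924000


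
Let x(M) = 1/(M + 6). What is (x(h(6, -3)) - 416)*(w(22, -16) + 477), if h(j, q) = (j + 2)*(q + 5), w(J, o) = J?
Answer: -4566349/22 ≈ -2.0756e+5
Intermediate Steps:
h(j, q) = (2 + j)*(5 + q)
x(M) = 1/(6 + M)
(x(h(6, -3)) - 416)*(w(22, -16) + 477) = (1/(6 + (10 + 2*(-3) + 5*6 + 6*(-3))) - 416)*(22 + 477) = (1/(6 + (10 - 6 + 30 - 18)) - 416)*499 = (1/(6 + 16) - 416)*499 = (1/22 - 416)*499 = -9151/22*499 = -4566349/22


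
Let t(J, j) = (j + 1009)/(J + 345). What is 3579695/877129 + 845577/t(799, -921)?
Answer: 9641844989324/877129 ≈ 1.0993e+7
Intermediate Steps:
t(J, j) = (1009 + j)/(345 + J)
3579695/877129 + 845577/t(799, -921) = 3579695/877129 + 845577/(((1009 - 921)/(345 + 799))) = 3579695*(1/877129) + 845577/((88/1144)) = 3579695/877129 + 845577/(((1/1144)*88)) = 3579695/877129 + 845577/(1/13) = 3579695/877129 + 845577*13 = 3579695/877129 + 10992501 = 9641844989324/877129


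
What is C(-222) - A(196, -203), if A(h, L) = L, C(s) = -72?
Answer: 131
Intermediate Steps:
C(-222) - A(196, -203) = -72 - 1*(-203) = -72 + 203 = 131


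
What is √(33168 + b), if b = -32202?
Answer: √966 ≈ 31.081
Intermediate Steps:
√(33168 + b) = √(33168 - 32202) = √966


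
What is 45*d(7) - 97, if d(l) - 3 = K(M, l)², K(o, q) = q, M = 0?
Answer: 2243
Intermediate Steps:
d(l) = 3 + l²
45*d(7) - 97 = 45*(3 + 7²) - 97 = 45*(3 + 49) - 97 = 45*52 - 97 = 2340 - 97 = 2243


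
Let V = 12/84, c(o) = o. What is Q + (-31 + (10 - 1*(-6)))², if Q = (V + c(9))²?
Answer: 15121/49 ≈ 308.59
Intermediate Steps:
V = ⅐ (V = 12*(1/84) = ⅐ ≈ 0.14286)
Q = 4096/49 (Q = (⅐ + 9)² = (64/7)² = 4096/49 ≈ 83.592)
Q + (-31 + (10 - 1*(-6)))² = 4096/49 + (-31 + (10 - 1*(-6)))² = 4096/49 + (-31 + (10 + 6))² = 4096/49 + (-31 + 16)² = 4096/49 + (-15)² = 4096/49 + 225 = 15121/49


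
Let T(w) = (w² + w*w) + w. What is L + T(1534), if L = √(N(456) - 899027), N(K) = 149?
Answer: 4707846 + I*√898878 ≈ 4.7078e+6 + 948.09*I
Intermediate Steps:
T(w) = w + 2*w² (T(w) = (w² + w²) + w = 2*w² + w = w + 2*w²)
L = I*√898878 (L = √(149 - 899027) = √(-898878) = I*√898878 ≈ 948.09*I)
L + T(1534) = I*√898878 + 1534*(1 + 2*1534) = I*√898878 + 1534*(1 + 3068) = I*√898878 + 1534*3069 = I*√898878 + 4707846 = 4707846 + I*√898878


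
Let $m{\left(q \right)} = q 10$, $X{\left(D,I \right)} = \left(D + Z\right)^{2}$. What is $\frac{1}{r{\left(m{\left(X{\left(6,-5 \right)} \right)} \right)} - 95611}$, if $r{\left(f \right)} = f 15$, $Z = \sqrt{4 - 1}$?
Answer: $- \frac{89761}{8047317121} - \frac{1800 \sqrt{3}}{8047317121} \approx -1.1542 \cdot 10^{-5}$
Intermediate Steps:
$Z = \sqrt{3} \approx 1.732$
$X{\left(D,I \right)} = \left(D + \sqrt{3}\right)^{2}$
$m{\left(q \right)} = 10 q$
$r{\left(f \right)} = 15 f$
$\frac{1}{r{\left(m{\left(X{\left(6,-5 \right)} \right)} \right)} - 95611} = \frac{1}{15 \cdot 10 \left(6 + \sqrt{3}\right)^{2} - 95611} = \frac{1}{150 \left(6 + \sqrt{3}\right)^{2} - 95611} = \frac{1}{-95611 + 150 \left(6 + \sqrt{3}\right)^{2}}$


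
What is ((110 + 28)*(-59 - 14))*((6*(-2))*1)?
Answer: 120888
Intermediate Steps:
((110 + 28)*(-59 - 14))*((6*(-2))*1) = (138*(-73))*(-12*1) = -10074*(-12) = 120888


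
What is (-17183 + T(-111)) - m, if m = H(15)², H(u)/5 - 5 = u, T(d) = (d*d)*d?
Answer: -1394814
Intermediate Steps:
T(d) = d³ (T(d) = d²*d = d³)
H(u) = 25 + 5*u
m = 10000 (m = (25 + 5*15)² = (25 + 75)² = 100² = 10000)
(-17183 + T(-111)) - m = (-17183 + (-111)³) - 1*10000 = (-17183 - 1367631) - 10000 = -1384814 - 10000 = -1394814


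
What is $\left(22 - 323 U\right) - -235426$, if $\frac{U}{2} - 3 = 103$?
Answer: $166972$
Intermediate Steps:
$U = 212$ ($U = 6 + 2 \cdot 103 = 6 + 206 = 212$)
$\left(22 - 323 U\right) - -235426 = \left(22 - 68476\right) - -235426 = \left(22 - 68476\right) + 235426 = -68454 + 235426 = 166972$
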